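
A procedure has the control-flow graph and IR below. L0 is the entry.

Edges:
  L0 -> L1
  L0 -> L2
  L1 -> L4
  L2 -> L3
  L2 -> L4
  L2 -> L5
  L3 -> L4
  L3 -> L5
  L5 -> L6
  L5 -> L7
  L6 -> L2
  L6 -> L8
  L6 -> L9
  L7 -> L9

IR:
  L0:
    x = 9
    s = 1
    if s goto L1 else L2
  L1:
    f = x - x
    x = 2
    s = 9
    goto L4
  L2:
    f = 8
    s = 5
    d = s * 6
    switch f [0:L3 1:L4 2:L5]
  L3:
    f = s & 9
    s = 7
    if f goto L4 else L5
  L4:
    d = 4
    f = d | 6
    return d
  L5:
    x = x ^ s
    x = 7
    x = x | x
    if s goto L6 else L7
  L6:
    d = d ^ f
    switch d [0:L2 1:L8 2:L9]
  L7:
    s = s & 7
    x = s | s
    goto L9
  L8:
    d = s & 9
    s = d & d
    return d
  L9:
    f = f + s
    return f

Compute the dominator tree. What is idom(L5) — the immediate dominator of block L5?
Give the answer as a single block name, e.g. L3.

idom tree: L1←L0 L2←L0 L3←L2 L4←L0 L5←L2 L6←L5 L7←L5 L8←L6 L9←L5
Join-block Dom:
  L2: preds {L0,L6}: {L0} ∩ {L0,L2,L5,L6} = {L0}; idom=L0
  L4: preds {L1,L2,L3}: {L0,L1} ∩ {L0,L2} ∩ {L0,L2,L3} = {L0}; idom=L0
  L5: preds {L2,L3}: {L0,L2} ∩ {L0,L2,L3} = {L0,L2}; idom=L2
  L9: preds {L6,L7}: {L0,L2,L5,L6} ∩ {L0,L2,L5,L7} = {L0,L2,L5}; idom=L5

idom(L5) = L2

Answer: L2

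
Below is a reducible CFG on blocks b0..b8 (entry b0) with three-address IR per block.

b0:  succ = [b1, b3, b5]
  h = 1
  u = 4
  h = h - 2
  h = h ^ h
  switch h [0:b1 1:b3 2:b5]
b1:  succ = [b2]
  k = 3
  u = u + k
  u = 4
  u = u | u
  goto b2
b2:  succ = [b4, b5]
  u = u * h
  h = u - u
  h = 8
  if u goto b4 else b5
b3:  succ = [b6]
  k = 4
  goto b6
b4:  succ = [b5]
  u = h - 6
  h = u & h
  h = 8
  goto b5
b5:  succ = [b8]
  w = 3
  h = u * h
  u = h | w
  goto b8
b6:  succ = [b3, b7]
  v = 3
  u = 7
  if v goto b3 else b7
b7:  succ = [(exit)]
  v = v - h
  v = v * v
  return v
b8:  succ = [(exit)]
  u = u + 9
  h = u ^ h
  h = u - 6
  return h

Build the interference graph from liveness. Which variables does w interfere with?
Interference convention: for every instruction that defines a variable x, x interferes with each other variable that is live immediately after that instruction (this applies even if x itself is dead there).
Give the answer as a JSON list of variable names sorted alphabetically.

def/use:
  b0: {h,u} / ∅
  b1: {k,u} / {u}
  b2: {h,u} / {h,u}
  b3: {k} / ∅
  b4: {h,u} / {h}
  b5: {h,u,w} / {h,u}
  b6: {u,v} / ∅
  b7: {v} / {h,v}
  b8: {h,u} / {h,u}

Live sets:
  b0 li=∅ lo={h,u}
  b1 li={h,u} lo={h,u}
  b2 li={h,u} lo={h,u}
  b3 li={h} lo={h}
  b4 li={h} lo={h,u}
  b5 li={h,u} lo={h,u}
  b6 li={h} lo={h,v}
  b7 li={h,v} lo=∅
  b8 li={h,u} lo=∅

Conflict graph:
  h — {k,u,v,w}
  k — {h,u}
  u — {h,k,v,w}
  v — {h,u}
  w — {h,u}

N(w) = ["h", "u"]

Answer: ["h", "u"]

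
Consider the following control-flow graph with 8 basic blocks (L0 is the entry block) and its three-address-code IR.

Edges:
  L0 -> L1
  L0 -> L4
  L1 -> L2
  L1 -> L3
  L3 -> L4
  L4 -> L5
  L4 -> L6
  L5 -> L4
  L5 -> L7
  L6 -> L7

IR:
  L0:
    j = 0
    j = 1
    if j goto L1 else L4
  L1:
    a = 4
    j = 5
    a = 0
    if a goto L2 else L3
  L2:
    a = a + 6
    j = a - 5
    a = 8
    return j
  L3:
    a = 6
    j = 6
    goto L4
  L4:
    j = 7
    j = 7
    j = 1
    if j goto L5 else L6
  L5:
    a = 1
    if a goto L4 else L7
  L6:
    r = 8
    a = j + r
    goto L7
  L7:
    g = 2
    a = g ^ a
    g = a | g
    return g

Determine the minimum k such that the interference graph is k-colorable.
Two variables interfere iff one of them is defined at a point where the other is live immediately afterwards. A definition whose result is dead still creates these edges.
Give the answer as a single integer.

Answer: 2

Analysis:
Per-block:
  L0: {j} / ∅
  L1: {a,j} / ∅
  L2: {a,j} / {a}
  L3: {a,j} / ∅
  L4: {j} / ∅
  L5: {a} / ∅
  L6: {a,r} / {j}
  L7: {a,g} / {a}

Liveness:
  live L0: ∅→∅
  live L1: ∅→{a}
  live L2: {a}→∅
  live L3: ∅→∅
  live L4: ∅→{j}
  live L5: ∅→{a}
  live L6: {j}→{a}
  live L7: {a}→∅

Conflict graph:
  a↔{g,j}
  g↔{a}
  j↔{a,r}
  r↔{j}

Chromatic number:
  lower bound: {a,g} mutually conflict ⇒ χ ≥ 2
  assign a→r0 g→r1 j→r1 r→r0 — no edge inside a register ⇒ χ ≤ 2
  χ = 2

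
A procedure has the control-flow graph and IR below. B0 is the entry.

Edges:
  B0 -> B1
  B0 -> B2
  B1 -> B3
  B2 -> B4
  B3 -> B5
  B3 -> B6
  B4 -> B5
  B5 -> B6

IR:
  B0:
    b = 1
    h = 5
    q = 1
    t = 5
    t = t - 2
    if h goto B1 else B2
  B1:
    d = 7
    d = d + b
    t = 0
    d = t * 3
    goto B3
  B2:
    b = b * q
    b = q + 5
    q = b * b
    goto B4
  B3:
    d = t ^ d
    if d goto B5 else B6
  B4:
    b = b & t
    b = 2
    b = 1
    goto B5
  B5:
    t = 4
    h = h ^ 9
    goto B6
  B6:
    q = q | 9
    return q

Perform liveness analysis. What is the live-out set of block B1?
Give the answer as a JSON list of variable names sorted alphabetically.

Block summaries:
  B0: def={b,h,q,t} ue=∅
  B1: def={d,t} ue={b}
  B2: def={b,q} ue={b,q}
  B3: def={d} ue={d,t}
  B4: def={b} ue={b,t}
  B5: def={h,t} ue={h}
  B6: def={q} ue={q}

Backward fixpoint:
  live B0: ∅→{b,h,q,t}
  live B1: {b,h,q}→{d,h,q,t}
  live B2: {b,h,q,t}→{b,h,q,t}
  live B3: {d,h,q,t}→{h,q}
  live B4: {b,h,q,t}→{h,q}
  live B5: {h,q}→{q}
  live B6: {q}→∅

live-out(B1) = ["d", "h", "q", "t"]

Answer: ["d", "h", "q", "t"]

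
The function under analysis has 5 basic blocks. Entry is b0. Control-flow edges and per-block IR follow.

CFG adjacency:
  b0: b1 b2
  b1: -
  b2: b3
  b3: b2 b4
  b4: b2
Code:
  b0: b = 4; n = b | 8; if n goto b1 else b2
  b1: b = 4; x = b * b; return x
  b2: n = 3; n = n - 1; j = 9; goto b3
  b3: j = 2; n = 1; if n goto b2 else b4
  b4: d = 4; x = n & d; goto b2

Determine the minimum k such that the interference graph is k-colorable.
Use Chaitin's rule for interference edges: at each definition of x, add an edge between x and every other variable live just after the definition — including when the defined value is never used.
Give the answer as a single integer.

Per-block:
  b0 def {b,n} use ∅
  b1 def {b,x} use ∅
  b2 def {j,n} use ∅
  b3 def {j,n} use ∅
  b4 def {d,x} use {n}

Liveness:
  b0: in=∅ out=∅
  b1: in=∅ out=∅
  b2: in=∅ out=∅
  b3: in=∅ out={n}
  b4: in={n} out=∅

Interfere edges:
  b — ∅
  d — {n}
  j — ∅
  n — {d}
  x — ∅

Colouring:
  lower bound: {d,n} mutually conflict ⇒ χ ≥ 2
  assign b→r0 d→r0 j→r0 n→r1 x→r0 — no edge inside a register ⇒ χ ≤ 2
  χ = 2

Answer: 2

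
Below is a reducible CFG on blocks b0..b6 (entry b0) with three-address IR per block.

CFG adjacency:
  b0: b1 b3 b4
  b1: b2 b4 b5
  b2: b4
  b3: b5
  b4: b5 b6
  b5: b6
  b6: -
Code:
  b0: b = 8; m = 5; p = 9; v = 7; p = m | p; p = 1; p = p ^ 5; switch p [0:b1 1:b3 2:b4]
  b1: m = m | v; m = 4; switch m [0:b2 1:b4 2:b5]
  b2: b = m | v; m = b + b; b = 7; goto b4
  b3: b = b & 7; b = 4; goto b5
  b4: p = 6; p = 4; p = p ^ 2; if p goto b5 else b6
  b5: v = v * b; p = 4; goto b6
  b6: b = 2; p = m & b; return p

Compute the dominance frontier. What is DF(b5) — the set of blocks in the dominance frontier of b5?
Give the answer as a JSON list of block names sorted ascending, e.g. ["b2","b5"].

Answer: ["b6"]

Derivation:
idom tree: b1←b0 b2←b1 b3←b0 b4←b0 b5←b0 b6←b0
Join-block Dom:
  b4: preds {b0,b1,b2}: {b0} ∩ {b0,b1} ∩ {b0,b1,b2} = {b0}; idom=b0
  b5: preds {b1,b3,b4}: {b0,b1} ∩ {b0,b3} ∩ {b0,b4} = {b0}; idom=b0
  b6: preds {b4,b5}: {b0,b4} ∩ {b0,b5} = {b0}; idom=b0

DF walk-up:
  join b4 pred b0: · stop@b0
  join b4 pred b1: b1 stop@b0
  join b4 pred b2: b2→b1 stop@b0
  join b5 pred b1: b1 stop@b0
  join b5 pred b3: b3 stop@b0
  join b5 pred b4: b4 stop@b0
  join b6 pred b4: b4 stop@b0
  join b6 pred b5: b5 stop@b0
  DF(b0)=∅
  DF(b1)={b4,b5}
  DF(b2)={b4}
  DF(b3)={b5}
  DF(b4)={b5,b6}
  DF(b5)={b6}
  DF(b6)=∅

DF(b5) = ["b6"]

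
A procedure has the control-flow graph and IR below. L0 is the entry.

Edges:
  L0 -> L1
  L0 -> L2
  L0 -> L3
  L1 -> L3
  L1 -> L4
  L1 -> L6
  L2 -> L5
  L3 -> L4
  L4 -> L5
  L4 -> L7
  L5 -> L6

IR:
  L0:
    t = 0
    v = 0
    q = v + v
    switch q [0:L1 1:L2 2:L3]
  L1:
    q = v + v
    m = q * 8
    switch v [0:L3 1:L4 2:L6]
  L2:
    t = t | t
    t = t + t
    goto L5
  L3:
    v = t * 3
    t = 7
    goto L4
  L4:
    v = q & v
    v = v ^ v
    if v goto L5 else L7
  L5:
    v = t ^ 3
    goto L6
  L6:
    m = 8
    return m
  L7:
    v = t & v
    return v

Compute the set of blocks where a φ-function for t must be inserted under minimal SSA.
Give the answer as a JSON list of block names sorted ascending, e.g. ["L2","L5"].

Answer: ["L4", "L5", "L6"]

Derivation:
idom tree: L1←L0 L2←L0 L3←L0 L4←L0 L5←L0 L6←L0 L7←L4
Join-block Dom:
  L3: preds {L0,L1}: {L0} ∩ {L0,L1} = {L0}; idom=L0
  L4: preds {L1,L3}: {L0,L1} ∩ {L0,L3} = {L0}; idom=L0
  L5: preds {L2,L4}: {L0,L2} ∩ {L0,L4} = {L0}; idom=L0
  L6: preds {L1,L5}: {L0,L1} ∩ {L0,L5} = {L0}; idom=L0

DF walk-up:
  L3←L0: walk · to L0
  L3←L1: walk L1 to L0
  L4←L1: walk L1 to L0
  L4←L3: walk L3 to L0
  L5←L2: walk L2 to L0
  L5←L4: walk L4 to L0
  L6←L1: walk L1 to L0
  L6←L5: walk L5 to L0
  DF(L0)=∅
  DF(L1)={L3,L4,L6}
  DF(L2)={L5}
  DF(L3)={L4}
  DF(L4)={L5}
  DF(L5)={L6}
  DF(L6)=∅
  DF(L7)=∅

φ for t: defs {L0,L2,L3}
  DF⁺ = {L4,L5,L6}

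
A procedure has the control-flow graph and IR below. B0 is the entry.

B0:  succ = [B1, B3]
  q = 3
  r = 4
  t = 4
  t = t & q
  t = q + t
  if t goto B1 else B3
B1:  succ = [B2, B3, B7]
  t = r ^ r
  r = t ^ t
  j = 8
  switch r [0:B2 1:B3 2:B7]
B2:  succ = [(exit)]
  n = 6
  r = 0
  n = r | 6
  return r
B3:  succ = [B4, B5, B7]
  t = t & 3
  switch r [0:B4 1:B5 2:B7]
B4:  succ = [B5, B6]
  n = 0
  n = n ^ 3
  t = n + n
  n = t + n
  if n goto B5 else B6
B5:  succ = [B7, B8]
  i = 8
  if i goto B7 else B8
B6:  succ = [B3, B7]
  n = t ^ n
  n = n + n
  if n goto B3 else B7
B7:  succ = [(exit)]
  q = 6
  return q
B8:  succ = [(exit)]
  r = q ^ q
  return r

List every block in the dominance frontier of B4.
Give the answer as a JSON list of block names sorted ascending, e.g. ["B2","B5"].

idom tree: B1←B0 B2←B1 B3←B0 B4←B3 B5←B3 B6←B4 B7←B0 B8←B5
Dom at joins:
  B3: preds {B0,B1,B6}: {B0} ∩ {B0,B1} ∩ {B0,B3,B4,B6} = {B0}; idom=B0
  B5: preds {B3,B4}: {B0,B3} ∩ {B0,B3,B4} = {B0,B3}; idom=B3
  B7: preds {B1,B3,B5,B6}: {B0,B1} ∩ {B0,B3} ∩ {B0,B3,B5} ∩ {B0,B3,B4,B6} = {B0}; idom=B0

Frontier:
  join B3 pred B0: · stop@B0
  join B3 pred B1: B1 stop@B0
  join B3 pred B6: B6→B4→B3 stop@B0
  join B5 pred B3: · stop@B3
  join B5 pred B4: B4 stop@B3
  join B7 pred B1: B1 stop@B0
  join B7 pred B3: B3 stop@B0
  join B7 pred B5: B5→B3 stop@B0
  join B7 pred B6: B6→B4→B3 stop@B0
  B0: DF=∅
  B1: DF={B3,B7}
  B2: DF=∅
  B3: DF={B3,B7}
  B4: DF={B3,B5,B7}
  B5: DF={B7}
  B6: DF={B3,B7}
  B7: DF=∅
  B8: DF=∅

DF(B4) = ["B3", "B5", "B7"]

Answer: ["B3", "B5", "B7"]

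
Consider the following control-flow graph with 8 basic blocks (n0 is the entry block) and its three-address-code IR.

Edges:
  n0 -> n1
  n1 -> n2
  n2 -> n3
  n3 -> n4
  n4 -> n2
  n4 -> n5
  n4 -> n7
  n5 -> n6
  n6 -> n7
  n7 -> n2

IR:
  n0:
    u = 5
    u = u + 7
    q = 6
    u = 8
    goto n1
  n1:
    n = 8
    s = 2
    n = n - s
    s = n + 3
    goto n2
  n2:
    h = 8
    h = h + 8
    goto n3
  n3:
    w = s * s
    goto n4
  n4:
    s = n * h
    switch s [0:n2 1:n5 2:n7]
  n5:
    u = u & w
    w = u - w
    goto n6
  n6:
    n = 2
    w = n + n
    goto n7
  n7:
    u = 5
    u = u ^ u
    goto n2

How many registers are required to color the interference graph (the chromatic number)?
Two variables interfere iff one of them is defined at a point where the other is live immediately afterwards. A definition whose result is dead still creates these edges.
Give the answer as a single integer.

Answer: 5

Working:
Block summaries:
  n0: {q,u} / ∅
  n1: {n,s} / ∅
  n2: {h} / ∅
  n3: {w} / {s}
  n4: {s} / {h,n}
  n5: {u,w} / {u,w}
  n6: {n,w} / ∅
  n7: {u} / ∅

Backward fixpoint:
  n0: in=∅ out={u}
  n1: in={u} out={n,s,u}
  n2: in={n,s,u} out={h,n,s,u}
  n3: in={h,n,s,u} out={h,n,u,w}
  n4: in={h,n,u,w} out={n,s,u,w}
  n5: in={s,u,w} out={s}
  n6: in={s} out={n,s}
  n7: in={n,s} out={n,s,u}

Interference:
  h↔{n,s,u,w}
  n↔{h,s,u,w}
  q↔∅
  s↔{h,n,u,w}
  u↔{h,n,s,w}
  w↔{h,n,s,u}

Colouring:
  clique {h,n,s,u,w} ⇒ need ≥ 5
  assign h→c0 n→c1 q→c0 s→c2 u→c3 w→c4 — no edge inside a register ⇒ χ ≤ 5
  χ = 5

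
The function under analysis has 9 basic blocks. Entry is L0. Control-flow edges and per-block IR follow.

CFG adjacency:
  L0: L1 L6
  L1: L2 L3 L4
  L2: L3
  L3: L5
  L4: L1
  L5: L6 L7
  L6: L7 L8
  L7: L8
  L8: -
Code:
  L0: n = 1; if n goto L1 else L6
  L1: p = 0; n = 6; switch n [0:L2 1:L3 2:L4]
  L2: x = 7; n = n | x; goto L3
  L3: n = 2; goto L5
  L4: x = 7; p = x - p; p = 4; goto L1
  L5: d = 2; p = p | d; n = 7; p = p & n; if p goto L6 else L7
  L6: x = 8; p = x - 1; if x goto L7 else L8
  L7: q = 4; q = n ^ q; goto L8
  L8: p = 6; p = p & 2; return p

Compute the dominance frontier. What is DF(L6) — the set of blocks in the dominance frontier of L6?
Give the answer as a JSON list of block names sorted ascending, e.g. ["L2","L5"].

idom tree: L1←L0 L2←L1 L3←L1 L4←L1 L5←L3 L6←L0 L7←L0 L8←L0
Join-block Dom:
  L1: preds {L0,L4}: {L0} ∩ {L0,L1,L4} = {L0}; idom=L0
  L3: preds {L1,L2}: {L0,L1} ∩ {L0,L1,L2} = {L0,L1}; idom=L1
  L6: preds {L0,L5}: {L0} ∩ {L0,L1,L3,L5} = {L0}; idom=L0
  L7: preds {L5,L6}: {L0,L1,L3,L5} ∩ {L0,L6} = {L0}; idom=L0
  L8: preds {L6,L7}: {L0,L6} ∩ {L0,L7} = {L0}; idom=L0

DF derivation:
  join L1 pred L0: · stop@L0
  join L1 pred L4: L4→L1 stop@L0
  join L3 pred L1: · stop@L1
  join L3 pred L2: L2 stop@L1
  join L6 pred L0: · stop@L0
  join L6 pred L5: L5→L3→L1 stop@L0
  join L7 pred L5: L5→L3→L1 stop@L0
  join L7 pred L6: L6 stop@L0
  join L8 pred L6: L6 stop@L0
  join L8 pred L7: L7 stop@L0
  L0 → ∅
  L1 → {L1,L6,L7}
  L2 → {L3}
  L3 → {L6,L7}
  L4 → {L1}
  L5 → {L6,L7}
  L6 → {L7,L8}
  L7 → {L8}
  L8 → ∅

DF(L6) = ["L7", "L8"]

Answer: ["L7", "L8"]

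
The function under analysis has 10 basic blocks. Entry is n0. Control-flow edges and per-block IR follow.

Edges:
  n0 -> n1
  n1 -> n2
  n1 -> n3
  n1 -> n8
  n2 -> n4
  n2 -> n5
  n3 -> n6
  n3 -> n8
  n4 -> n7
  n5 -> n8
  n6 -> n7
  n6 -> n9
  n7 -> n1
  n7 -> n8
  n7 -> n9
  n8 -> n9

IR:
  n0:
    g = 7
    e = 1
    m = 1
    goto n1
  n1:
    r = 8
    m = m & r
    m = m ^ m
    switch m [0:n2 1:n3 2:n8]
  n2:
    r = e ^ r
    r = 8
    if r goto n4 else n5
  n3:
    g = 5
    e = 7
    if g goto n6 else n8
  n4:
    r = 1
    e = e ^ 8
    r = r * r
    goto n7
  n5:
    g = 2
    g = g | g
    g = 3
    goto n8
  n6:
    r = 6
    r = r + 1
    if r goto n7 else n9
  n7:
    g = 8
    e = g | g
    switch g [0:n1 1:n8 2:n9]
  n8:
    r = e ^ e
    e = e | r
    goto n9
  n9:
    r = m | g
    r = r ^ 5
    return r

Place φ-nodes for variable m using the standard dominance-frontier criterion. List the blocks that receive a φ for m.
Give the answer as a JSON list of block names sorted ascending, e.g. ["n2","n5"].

idom tree: n1←n0 n2←n1 n3←n1 n4←n2 n5←n2 n6←n3 n7←n1 n8←n1 n9←n1
Dom at joins:
  n1: preds {n0,n7}: {n0} ∩ {n0,n1,n7} = {n0}; idom=n0
  n7: preds {n4,n6}: {n0,n1,n2,n4} ∩ {n0,n1,n3,n6} = {n0,n1}; idom=n1
  n8: preds {n1,n3,n5,n7}: {n0,n1} ∩ {n0,n1,n3} ∩ {n0,n1,n2,n5} ∩ {n0,n1,n7} = {n0,n1}; idom=n1
  n9: preds {n6,n7,n8}: {n0,n1,n3,n6} ∩ {n0,n1,n7} ∩ {n0,n1,n8} = {n0,n1}; idom=n1

DF walk-up:
  join n1 pred n0: · stop@n0
  join n1 pred n7: n7→n1 stop@n0
  join n7 pred n4: n4→n2 stop@n1
  join n7 pred n6: n6→n3 stop@n1
  join n8 pred n1: · stop@n1
  join n8 pred n3: n3 stop@n1
  join n8 pred n5: n5→n2 stop@n1
  join n8 pred n7: n7 stop@n1
  join n9 pred n6: n6→n3 stop@n1
  join n9 pred n7: n7 stop@n1
  join n9 pred n8: n8 stop@n1
  n0: DF=∅
  n1: DF={n1}
  n2: DF={n7,n8}
  n3: DF={n7,n8,n9}
  n4: DF={n7}
  n5: DF={n8}
  n6: DF={n7,n9}
  n7: DF={n1,n8,n9}
  n8: DF={n9}
  n9: DF=∅

φ for m: defs {n0,n1}
  DF⁺ = {n1}

Answer: ["n1"]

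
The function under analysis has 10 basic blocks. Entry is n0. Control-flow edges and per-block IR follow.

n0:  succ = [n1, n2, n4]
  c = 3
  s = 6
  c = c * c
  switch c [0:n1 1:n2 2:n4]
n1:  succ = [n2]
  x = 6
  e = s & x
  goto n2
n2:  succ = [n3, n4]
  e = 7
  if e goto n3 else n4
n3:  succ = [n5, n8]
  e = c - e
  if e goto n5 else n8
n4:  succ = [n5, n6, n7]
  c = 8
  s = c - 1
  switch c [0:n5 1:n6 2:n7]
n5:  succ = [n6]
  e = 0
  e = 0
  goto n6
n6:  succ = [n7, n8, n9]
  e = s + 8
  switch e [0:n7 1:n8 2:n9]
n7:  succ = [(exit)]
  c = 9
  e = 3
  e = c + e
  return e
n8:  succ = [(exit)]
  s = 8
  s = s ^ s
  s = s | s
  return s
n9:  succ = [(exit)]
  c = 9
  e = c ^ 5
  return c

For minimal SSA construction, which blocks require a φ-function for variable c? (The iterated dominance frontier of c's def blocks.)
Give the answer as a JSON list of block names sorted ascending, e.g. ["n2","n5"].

idom tree: n1←n0 n2←n0 n3←n2 n4←n0 n5←n0 n6←n0 n7←n0 n8←n0 n9←n6
Dom at joins:
  n2: preds {n0,n1}: {n0} ∩ {n0,n1} = {n0}; idom=n0
  n4: preds {n0,n2}: {n0} ∩ {n0,n2} = {n0}; idom=n0
  n5: preds {n3,n4}: {n0,n2,n3} ∩ {n0,n4} = {n0}; idom=n0
  n6: preds {n4,n5}: {n0,n4} ∩ {n0,n5} = {n0}; idom=n0
  n7: preds {n4,n6}: {n0,n4} ∩ {n0,n6} = {n0}; idom=n0
  n8: preds {n3,n6}: {n0,n2,n3} ∩ {n0,n6} = {n0}; idom=n0

DF derivation:
  join n2 pred n0: · stop@n0
  join n2 pred n1: n1 stop@n0
  join n4 pred n0: · stop@n0
  join n4 pred n2: n2 stop@n0
  join n5 pred n3: n3→n2 stop@n0
  join n5 pred n4: n4 stop@n0
  join n6 pred n4: n4 stop@n0
  join n6 pred n5: n5 stop@n0
  join n7 pred n4: n4 stop@n0
  join n7 pred n6: n6 stop@n0
  join n8 pred n3: n3→n2 stop@n0
  join n8 pred n6: n6 stop@n0
  DF(n0)=∅
  DF(n1)={n2}
  DF(n2)={n4,n5,n8}
  DF(n3)={n5,n8}
  DF(n4)={n5,n6,n7}
  DF(n5)={n6}
  DF(n6)={n7,n8}
  DF(n7)=∅
  DF(n8)=∅
  DF(n9)=∅

φ for c: defs {n0,n4,n7,n9}
  DF⁺ = {n5,n6,n7,n8}

Answer: ["n5", "n6", "n7", "n8"]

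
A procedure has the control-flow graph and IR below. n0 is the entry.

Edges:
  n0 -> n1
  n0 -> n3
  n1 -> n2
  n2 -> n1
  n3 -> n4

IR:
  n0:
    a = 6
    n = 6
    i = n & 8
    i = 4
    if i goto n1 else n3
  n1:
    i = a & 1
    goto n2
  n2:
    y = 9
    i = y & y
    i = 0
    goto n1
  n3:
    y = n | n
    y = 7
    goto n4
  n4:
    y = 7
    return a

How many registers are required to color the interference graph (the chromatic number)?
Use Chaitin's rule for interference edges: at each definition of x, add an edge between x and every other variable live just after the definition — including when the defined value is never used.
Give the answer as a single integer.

Block summaries:
  n0: {a,i,n} / ∅
  n1: {i} / {a}
  n2: {i,y} / ∅
  n3: {y} / {n}
  n4: {y} / {a}

Backward fixpoint:
  live n0: ∅→{a,n}
  live n1: {a}→{a}
  live n2: {a}→{a}
  live n3: {a,n}→{a}
  live n4: {a}→∅

Interference:
  a: {i,n,y}
  i: {a,n}
  n: {a,i}
  y: {a}

Chromatic number:
  {a,i,n} pairwise interfere (3-clique) ⇒ χ ≥ 3
  3-colouring: c0={a}  c1={i,y}  c2={n}
  χ = 3

Answer: 3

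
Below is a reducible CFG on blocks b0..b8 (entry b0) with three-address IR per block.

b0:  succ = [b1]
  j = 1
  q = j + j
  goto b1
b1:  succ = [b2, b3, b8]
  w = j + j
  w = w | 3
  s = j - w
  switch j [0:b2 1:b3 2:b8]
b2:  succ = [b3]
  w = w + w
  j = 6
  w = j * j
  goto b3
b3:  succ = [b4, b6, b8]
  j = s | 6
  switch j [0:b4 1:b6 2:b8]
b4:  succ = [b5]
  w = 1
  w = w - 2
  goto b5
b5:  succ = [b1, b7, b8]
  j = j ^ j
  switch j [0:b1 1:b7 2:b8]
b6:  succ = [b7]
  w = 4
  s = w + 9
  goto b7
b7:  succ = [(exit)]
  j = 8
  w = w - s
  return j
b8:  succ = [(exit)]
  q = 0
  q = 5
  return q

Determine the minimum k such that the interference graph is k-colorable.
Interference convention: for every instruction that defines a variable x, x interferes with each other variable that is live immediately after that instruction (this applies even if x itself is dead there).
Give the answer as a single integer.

Answer: 3

Working:
Block summaries:
  b0: {j,q} / ∅
  b1: {s,w} / {j}
  b2: {j,w} / {w}
  b3: {j} / {s}
  b4: {w} / ∅
  b5: {j} / {j}
  b6: {s,w} / ∅
  b7: {j,w} / {s,w}
  b8: {q} / ∅

Liveness:
  b0: in=∅ out={j}
  b1: in={j} out={s,w}
  b2: in={s,w} out={s}
  b3: in={s} out={j,s}
  b4: in={j,s} out={j,s,w}
  b5: in={j,s,w} out={j,s,w}
  b6: in=∅ out={s,w}
  b7: in={s,w} out=∅
  b8: in=∅ out=∅

Interference:
  j: {q,s,w}
  q: {j}
  s: {j,w}
  w: {j,s}

Chromatic number:
  lower bound: {j,s,w} mutually conflict ⇒ χ ≥ 3
  assign j→c0 q→c1 s→c1 w→c2 — no edge inside a register ⇒ χ ≤ 3
  χ = 3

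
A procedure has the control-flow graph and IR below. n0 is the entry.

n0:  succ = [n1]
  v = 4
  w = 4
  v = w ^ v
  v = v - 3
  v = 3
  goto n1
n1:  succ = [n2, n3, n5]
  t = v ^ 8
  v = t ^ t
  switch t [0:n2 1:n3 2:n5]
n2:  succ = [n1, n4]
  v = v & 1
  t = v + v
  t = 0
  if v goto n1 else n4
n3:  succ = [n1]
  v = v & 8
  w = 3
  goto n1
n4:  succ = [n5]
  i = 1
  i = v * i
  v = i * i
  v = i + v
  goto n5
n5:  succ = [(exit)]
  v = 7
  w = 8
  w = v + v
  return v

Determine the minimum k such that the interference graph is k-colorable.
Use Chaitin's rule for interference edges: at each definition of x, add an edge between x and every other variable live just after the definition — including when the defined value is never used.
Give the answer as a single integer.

Answer: 2

Analysis:
Per-block:
  n0 def {v,w} use ∅
  n1 def {t,v} use {v}
  n2 def {t,v} use {v}
  n3 def {v,w} use {v}
  n4 def {i,v} use {v}
  n5 def {v,w} use ∅

Backward fixpoint:
  n0: in=∅ out={v}
  n1: in={v} out={v}
  n2: in={v} out={v}
  n3: in={v} out={v}
  n4: in={v} out=∅
  n5: in=∅ out=∅

Interfere edges:
  i: {v}
  t: {v}
  v: {i,t,w}
  w: {v}

Chromatic number:
  lower bound: {i,v} mutually conflict ⇒ χ ≥ 2
  assign i→r1 t→r1 v→r0 w→r1 — no edge inside a register ⇒ χ ≤ 2
  χ = 2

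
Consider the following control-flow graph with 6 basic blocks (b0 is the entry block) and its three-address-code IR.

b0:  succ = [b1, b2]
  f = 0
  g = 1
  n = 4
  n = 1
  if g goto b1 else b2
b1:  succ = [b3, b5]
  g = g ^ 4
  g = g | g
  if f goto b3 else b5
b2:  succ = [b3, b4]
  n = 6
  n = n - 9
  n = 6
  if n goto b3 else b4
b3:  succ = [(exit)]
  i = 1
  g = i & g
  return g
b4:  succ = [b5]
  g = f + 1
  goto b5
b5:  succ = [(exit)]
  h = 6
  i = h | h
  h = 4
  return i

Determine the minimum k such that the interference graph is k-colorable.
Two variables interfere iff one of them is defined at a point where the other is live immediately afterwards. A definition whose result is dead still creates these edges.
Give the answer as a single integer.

Answer: 3

Derivation:
Block summaries:
  b0 def {f,g,n} use ∅
  b1 def {g} use {f,g}
  b2 def {n} use ∅
  b3 def {g,i} use {g}
  b4 def {g} use {f}
  b5 def {h,i} use ∅

Liveness:
  b0: in=∅ out={f,g}
  b1: in={f,g} out={g}
  b2: in={f,g} out={f,g}
  b3: in={g} out=∅
  b4: in={f} out=∅
  b5: in=∅ out=∅

Conflict graph:
  f — {g,n}
  g — {f,i,n}
  h — {i}
  i — {g,h}
  n — {f,g}

Colouring:
  clique {f,g,n} ⇒ need ≥ 3
  assign f→c1 g→c0 h→c0 i→c1 n→c2 — no edge inside a register ⇒ χ ≤ 3
  χ = 3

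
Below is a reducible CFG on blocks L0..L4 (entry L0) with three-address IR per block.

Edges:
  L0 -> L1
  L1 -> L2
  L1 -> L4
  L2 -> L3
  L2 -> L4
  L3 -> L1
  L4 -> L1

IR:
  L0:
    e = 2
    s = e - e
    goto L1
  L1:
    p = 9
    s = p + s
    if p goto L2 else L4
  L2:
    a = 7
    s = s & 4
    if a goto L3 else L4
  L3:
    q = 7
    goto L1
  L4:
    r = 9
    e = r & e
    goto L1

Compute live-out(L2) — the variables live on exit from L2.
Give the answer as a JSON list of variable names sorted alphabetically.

Block summaries:
  L0: {e,s} / ∅
  L1: {p,s} / {s}
  L2: {a,s} / {s}
  L3: {q} / ∅
  L4: {e,r} / {e}

Liveness:
  live L0: ∅→{e,s}
  live L1: {e,s}→{e,s}
  live L2: {e,s}→{e,s}
  live L3: {e,s}→{e,s}
  live L4: {e,s}→{e,s}

live-out(L2) = ["e", "s"]

Answer: ["e", "s"]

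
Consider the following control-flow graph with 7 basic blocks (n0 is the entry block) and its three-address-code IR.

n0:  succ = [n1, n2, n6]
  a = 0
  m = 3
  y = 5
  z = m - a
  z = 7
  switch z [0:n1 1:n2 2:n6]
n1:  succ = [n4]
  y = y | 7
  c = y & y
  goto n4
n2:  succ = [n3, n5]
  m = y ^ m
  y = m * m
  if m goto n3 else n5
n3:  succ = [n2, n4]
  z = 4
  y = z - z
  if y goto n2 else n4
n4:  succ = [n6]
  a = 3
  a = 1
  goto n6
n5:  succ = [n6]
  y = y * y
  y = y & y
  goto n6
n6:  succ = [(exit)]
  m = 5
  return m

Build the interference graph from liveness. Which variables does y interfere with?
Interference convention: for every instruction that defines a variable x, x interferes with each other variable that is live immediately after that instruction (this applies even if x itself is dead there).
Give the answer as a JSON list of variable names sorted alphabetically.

Block summaries:
  n0 def {a,m,y,z} use ∅
  n1 def {c,y} use {y}
  n2 def {m,y} use {m,y}
  n3 def {y,z} use ∅
  n4 def {a} use ∅
  n5 def {y} use {y}
  n6 def {m} use ∅

Backward fixpoint:
  n0 li=∅ lo={m,y}
  n1 li={y} lo=∅
  n2 li={m,y} lo={m,y}
  n3 li={m} lo={m,y}
  n4 li=∅ lo=∅
  n5 li={y} lo=∅
  n6 li=∅ lo=∅

Interfere edges:
  a — {m,y}
  c — ∅
  m — {a,y,z}
  y — {a,m,z}
  z — {m,y}

N(y) = ["a", "m", "z"]

Answer: ["a", "m", "z"]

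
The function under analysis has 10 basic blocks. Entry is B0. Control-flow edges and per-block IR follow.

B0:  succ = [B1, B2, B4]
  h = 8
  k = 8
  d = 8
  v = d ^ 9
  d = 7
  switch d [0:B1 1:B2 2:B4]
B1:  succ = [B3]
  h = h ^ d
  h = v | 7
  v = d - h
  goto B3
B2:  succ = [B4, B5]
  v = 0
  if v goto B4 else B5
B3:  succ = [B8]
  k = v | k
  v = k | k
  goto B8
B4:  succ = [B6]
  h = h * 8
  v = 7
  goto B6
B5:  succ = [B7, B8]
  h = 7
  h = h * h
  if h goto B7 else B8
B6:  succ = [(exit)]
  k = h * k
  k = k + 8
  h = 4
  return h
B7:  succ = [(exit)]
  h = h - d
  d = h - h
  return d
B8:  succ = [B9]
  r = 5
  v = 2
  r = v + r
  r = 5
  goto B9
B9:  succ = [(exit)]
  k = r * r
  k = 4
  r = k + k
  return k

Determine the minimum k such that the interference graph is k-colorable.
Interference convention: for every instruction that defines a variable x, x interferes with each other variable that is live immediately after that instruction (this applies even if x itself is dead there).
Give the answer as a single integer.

Answer: 4

Analysis:
Block summaries:
  B0 def {d,h,k,v} use ∅
  B1 def {h,v} use {d,h,v}
  B2 def {v} use ∅
  B3 def {k,v} use {k,v}
  B4 def {h,v} use {h}
  B5 def {h} use ∅
  B6 def {h,k} use {h,k}
  B7 def {d,h} use {d,h}
  B8 def {r,v} use ∅
  B9 def {k,r} use {r}

Backward fixpoint:
  live B0: ∅→{d,h,k,v}
  live B1: {d,h,k,v}→{k,v}
  live B2: {d,h,k}→{d,h,k}
  live B3: {k,v}→∅
  live B4: {h,k}→{h,k}
  live B5: {d}→{d,h}
  live B6: {h,k}→∅
  live B7: {d,h}→∅
  live B8: ∅→{r}
  live B9: {r}→∅

Interfere edges:
  d — {h,k,v}
  h — {d,k,v}
  k — {d,h,r,v}
  r — {k,v}
  v — {d,h,k,r}

Registers:
  clique {d,h,k,v} ⇒ need ≥ 4
  assign d→r2 h→r3 k→r0 r→r2 v→r1 — no edge inside a register ⇒ χ ≤ 4
  χ = 4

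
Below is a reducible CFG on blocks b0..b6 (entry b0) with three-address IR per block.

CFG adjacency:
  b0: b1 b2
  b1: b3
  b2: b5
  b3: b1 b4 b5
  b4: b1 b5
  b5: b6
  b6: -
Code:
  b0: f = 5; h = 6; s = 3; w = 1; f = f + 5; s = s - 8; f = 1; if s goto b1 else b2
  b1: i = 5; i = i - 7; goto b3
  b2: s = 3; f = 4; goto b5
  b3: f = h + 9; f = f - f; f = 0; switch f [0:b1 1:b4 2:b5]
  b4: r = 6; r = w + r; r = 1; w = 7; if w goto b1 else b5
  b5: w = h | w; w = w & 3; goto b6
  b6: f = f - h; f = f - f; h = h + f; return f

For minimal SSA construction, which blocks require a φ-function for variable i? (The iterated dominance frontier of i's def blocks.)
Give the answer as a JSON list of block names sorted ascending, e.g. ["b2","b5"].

idom tree: b1←b0 b2←b0 b3←b1 b4←b3 b5←b0 b6←b5
Join-block Dom:
  b1: preds {b0,b3,b4}: {b0} ∩ {b0,b1,b3} ∩ {b0,b1,b3,b4} = {b0}; idom=b0
  b5: preds {b2,b3,b4}: {b0,b2} ∩ {b0,b1,b3} ∩ {b0,b1,b3,b4} = {b0}; idom=b0

Frontier:
  join b1 pred b0: · stop@b0
  join b1 pred b3: b3→b1 stop@b0
  join b1 pred b4: b4→b3→b1 stop@b0
  join b5 pred b2: b2 stop@b0
  join b5 pred b3: b3→b1 stop@b0
  join b5 pred b4: b4→b3→b1 stop@b0
  b0 → ∅
  b1 → {b1,b5}
  b2 → {b5}
  b3 → {b1,b5}
  b4 → {b1,b5}
  b5 → ∅
  b6 → ∅

φ for i: defs {b1}
  DF⁺ = {b1,b5}

Answer: ["b1", "b5"]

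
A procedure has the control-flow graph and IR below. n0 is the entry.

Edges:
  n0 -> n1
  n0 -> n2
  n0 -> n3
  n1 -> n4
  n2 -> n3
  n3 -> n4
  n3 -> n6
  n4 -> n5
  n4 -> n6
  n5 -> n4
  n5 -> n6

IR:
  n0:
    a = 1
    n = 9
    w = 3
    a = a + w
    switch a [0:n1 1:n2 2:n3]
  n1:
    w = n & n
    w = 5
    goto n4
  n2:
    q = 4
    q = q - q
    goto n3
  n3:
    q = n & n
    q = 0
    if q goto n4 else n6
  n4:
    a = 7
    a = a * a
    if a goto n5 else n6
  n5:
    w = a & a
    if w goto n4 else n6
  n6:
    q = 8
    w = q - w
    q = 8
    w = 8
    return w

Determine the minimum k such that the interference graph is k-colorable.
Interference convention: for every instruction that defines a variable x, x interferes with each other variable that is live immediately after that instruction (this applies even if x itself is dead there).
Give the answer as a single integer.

Answer: 3

Analysis:
def/use:
  n0 def {a,n,w} use ∅
  n1 def {w} use {n}
  n2 def {q} use ∅
  n3 def {q} use {n}
  n4 def {a} use ∅
  n5 def {w} use {a}
  n6 def {q,w} use {w}

Liveness:
  n0 li=∅ lo={n,w}
  n1 li={n} lo={w}
  n2 li={n,w} lo={n,w}
  n3 li={n,w} lo={w}
  n4 li={w} lo={a,w}
  n5 li={a} lo={w}
  n6 li={w} lo=∅

Interfere edges:
  a↔{n,w}
  n↔{a,q,w}
  q↔{n,w}
  w↔{a,n,q}

Registers:
  {a,n,w} pairwise interfere (3-clique) ⇒ χ ≥ 3
  3-colouring: R0={n}  R1={w}  R2={a,q}
  χ = 3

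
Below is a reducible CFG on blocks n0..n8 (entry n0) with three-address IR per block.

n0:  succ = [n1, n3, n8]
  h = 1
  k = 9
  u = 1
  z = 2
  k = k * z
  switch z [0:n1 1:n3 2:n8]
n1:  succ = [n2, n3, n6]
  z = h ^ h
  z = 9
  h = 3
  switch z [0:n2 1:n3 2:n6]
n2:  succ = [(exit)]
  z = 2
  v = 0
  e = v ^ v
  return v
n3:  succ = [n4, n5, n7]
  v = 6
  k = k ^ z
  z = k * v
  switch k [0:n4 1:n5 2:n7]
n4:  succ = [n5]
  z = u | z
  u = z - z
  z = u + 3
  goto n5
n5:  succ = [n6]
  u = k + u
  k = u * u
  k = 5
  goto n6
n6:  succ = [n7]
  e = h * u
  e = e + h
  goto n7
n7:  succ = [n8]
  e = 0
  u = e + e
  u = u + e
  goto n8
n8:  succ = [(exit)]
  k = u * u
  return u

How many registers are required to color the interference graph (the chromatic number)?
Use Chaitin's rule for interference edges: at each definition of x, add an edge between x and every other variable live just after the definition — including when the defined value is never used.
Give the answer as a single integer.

def/use:
  n0 def {h,k,u,z} use ∅
  n1 def {h,z} use {h}
  n2 def {e,v,z} use ∅
  n3 def {k,v,z} use {k,z}
  n4 def {u,z} use {u,z}
  n5 def {k,u} use {k,u}
  n6 def {e} use {h,u}
  n7 def {e,u} use ∅
  n8 def {k} use {u}

Backward fixpoint:
  n0: in=∅ out={h,k,u,z}
  n1: in={h,k,u} out={h,k,u,z}
  n2: in=∅ out=∅
  n3: in={h,k,u,z} out={h,k,u,z}
  n4: in={h,k,u,z} out={h,k,u}
  n5: in={h,k,u} out={h,u}
  n6: in={h,u} out=∅
  n7: in=∅ out={u}
  n8: in={u} out=∅

Interfere edges:
  e: {h,u,v}
  h: {e,k,u,v,z}
  k: {h,u,v,z}
  u: {e,h,k,v,z}
  v: {e,h,k,u,z}
  z: {h,k,u,v}

Chromatic number:
  lower bound: {h,k,u,v,z} mutually conflict ⇒ χ ≥ 5
  5-colouring: R0={h}  R1={u}  R2={v}  R3={e,k}  R4={z}
  χ = 5

Answer: 5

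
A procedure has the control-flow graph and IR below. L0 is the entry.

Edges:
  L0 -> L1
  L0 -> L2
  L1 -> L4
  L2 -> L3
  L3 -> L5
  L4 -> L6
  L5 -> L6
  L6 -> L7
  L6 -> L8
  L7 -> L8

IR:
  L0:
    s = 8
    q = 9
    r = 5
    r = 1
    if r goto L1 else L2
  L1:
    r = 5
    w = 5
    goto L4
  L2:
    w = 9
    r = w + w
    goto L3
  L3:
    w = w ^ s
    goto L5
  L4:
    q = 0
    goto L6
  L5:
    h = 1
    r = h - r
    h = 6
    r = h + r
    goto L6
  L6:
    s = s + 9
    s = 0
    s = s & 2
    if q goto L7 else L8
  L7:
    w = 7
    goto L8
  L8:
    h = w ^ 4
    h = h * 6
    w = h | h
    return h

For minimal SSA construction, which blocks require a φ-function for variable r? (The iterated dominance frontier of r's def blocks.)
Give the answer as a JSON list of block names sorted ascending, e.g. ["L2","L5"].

idom tree: L1←L0 L2←L0 L3←L2 L4←L1 L5←L3 L6←L0 L7←L6 L8←L6
Dom∩ at merges:
  L6: preds {L4,L5}: {L0,L1,L4} ∩ {L0,L2,L3,L5} = {L0}; idom=L0
  L8: preds {L6,L7}: {L0,L6} ∩ {L0,L6,L7} = {L0,L6}; idom=L6

Frontier:
  join L6 pred L4: L4→L1 stop@L0
  join L6 pred L5: L5→L3→L2 stop@L0
  join L8 pred L6: · stop@L6
  join L8 pred L7: L7 stop@L6
  L0: DF=∅
  L1: DF={L6}
  L2: DF={L6}
  L3: DF={L6}
  L4: DF={L6}
  L5: DF={L6}
  L6: DF=∅
  L7: DF={L8}
  L8: DF=∅

φ for r: defs {L0,L1,L2,L5}
  DF⁺ = {L6}

Answer: ["L6"]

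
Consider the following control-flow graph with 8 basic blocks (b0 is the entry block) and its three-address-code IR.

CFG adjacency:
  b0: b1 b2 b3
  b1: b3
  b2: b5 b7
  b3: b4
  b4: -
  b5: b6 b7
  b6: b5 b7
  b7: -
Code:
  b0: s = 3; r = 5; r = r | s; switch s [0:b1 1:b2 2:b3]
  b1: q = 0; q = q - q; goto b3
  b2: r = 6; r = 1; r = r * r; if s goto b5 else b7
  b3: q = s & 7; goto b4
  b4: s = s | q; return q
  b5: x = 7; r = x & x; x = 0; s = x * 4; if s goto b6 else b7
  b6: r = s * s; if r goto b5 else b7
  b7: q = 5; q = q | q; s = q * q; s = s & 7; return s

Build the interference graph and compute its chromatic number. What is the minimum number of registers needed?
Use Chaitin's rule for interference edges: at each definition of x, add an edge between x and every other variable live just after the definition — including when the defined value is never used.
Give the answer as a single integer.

Answer: 2

Derivation:
Per-block:
  b0 def {r,s} use ∅
  b1 def {q} use ∅
  b2 def {r} use {s}
  b3 def {q} use {s}
  b4 def {s} use {q,s}
  b5 def {r,s,x} use ∅
  b6 def {r} use {s}
  b7 def {q,s} use ∅

Liveness:
  b0: in=∅ out={s}
  b1: in={s} out={s}
  b2: in={s} out=∅
  b3: in={s} out={q,s}
  b4: in={q,s} out=∅
  b5: in=∅ out={s}
  b6: in={s} out=∅
  b7: in=∅ out=∅

Interfere edges:
  q — {s}
  r — {s}
  s — {q,r}
  x — ∅

Registers:
  lower bound: {q,s} mutually conflict ⇒ χ ≥ 2
  2-colouring: c0={s,x}  c1={q,r}
  χ = 2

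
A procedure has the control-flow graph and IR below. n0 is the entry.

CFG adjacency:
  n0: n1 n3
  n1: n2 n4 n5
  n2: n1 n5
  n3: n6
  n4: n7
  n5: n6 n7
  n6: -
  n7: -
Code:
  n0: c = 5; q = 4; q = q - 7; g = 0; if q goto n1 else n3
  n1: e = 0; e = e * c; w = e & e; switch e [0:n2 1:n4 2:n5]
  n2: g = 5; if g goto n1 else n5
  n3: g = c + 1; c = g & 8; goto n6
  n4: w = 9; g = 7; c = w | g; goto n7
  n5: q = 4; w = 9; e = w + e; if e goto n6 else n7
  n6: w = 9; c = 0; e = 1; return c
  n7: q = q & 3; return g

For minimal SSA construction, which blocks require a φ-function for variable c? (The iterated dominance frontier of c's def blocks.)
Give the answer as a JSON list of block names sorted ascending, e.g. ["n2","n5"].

Answer: ["n6", "n7"]

Working:
idom tree: n1←n0 n2←n1 n3←n0 n4←n1 n5←n1 n6←n0 n7←n1
Join-block Dom:
  n1: preds {n0,n2}: {n0} ∩ {n0,n1,n2} = {n0}; idom=n0
  n5: preds {n1,n2}: {n0,n1} ∩ {n0,n1,n2} = {n0,n1}; idom=n1
  n6: preds {n3,n5}: {n0,n3} ∩ {n0,n1,n5} = {n0}; idom=n0
  n7: preds {n4,n5}: {n0,n1,n4} ∩ {n0,n1,n5} = {n0,n1}; idom=n1

DF walk-up:
  n1←n0: walk · to n0
  n1←n2: walk n2→n1 to n0
  n5←n1: walk · to n1
  n5←n2: walk n2 to n1
  n6←n3: walk n3 to n0
  n6←n5: walk n5→n1 to n0
  n7←n4: walk n4 to n1
  n7←n5: walk n5 to n1
  n0 → ∅
  n1 → {n1,n6}
  n2 → {n1,n5}
  n3 → {n6}
  n4 → {n7}
  n5 → {n6,n7}
  n6 → ∅
  n7 → ∅

φ for c: defs {n0,n3,n4,n6}
  DF⁺ = {n6,n7}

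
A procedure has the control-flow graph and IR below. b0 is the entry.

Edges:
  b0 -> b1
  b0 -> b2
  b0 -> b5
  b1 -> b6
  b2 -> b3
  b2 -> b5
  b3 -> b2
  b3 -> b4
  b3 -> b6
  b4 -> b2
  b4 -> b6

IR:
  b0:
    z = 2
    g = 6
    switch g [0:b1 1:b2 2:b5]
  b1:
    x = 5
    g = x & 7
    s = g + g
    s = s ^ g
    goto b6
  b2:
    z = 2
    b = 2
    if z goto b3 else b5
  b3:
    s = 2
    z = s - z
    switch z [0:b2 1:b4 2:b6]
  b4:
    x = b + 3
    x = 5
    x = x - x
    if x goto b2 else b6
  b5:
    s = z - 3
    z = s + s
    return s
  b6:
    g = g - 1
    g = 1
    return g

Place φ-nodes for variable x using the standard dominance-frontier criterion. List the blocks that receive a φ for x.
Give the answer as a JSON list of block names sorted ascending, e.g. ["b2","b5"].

Answer: ["b2", "b5", "b6"]

Working:
idom tree: b1←b0 b2←b0 b3←b2 b4←b3 b5←b0 b6←b0
Dom at joins:
  b2: preds {b0,b3,b4}: {b0} ∩ {b0,b2,b3} ∩ {b0,b2,b3,b4} = {b0}; idom=b0
  b5: preds {b0,b2}: {b0} ∩ {b0,b2} = {b0}; idom=b0
  b6: preds {b1,b3,b4}: {b0,b1} ∩ {b0,b2,b3} ∩ {b0,b2,b3,b4} = {b0}; idom=b0

Frontier:
  b2←b0: walk · to b0
  b2←b3: walk b3→b2 to b0
  b2←b4: walk b4→b3→b2 to b0
  b5←b0: walk · to b0
  b5←b2: walk b2 to b0
  b6←b1: walk b1 to b0
  b6←b3: walk b3→b2 to b0
  b6←b4: walk b4→b3→b2 to b0
  DF(b0)=∅
  DF(b1)={b6}
  DF(b2)={b2,b5,b6}
  DF(b3)={b2,b6}
  DF(b4)={b2,b6}
  DF(b5)=∅
  DF(b6)=∅

φ for x: defs {b1,b4}
  DF⁺ = {b2,b5,b6}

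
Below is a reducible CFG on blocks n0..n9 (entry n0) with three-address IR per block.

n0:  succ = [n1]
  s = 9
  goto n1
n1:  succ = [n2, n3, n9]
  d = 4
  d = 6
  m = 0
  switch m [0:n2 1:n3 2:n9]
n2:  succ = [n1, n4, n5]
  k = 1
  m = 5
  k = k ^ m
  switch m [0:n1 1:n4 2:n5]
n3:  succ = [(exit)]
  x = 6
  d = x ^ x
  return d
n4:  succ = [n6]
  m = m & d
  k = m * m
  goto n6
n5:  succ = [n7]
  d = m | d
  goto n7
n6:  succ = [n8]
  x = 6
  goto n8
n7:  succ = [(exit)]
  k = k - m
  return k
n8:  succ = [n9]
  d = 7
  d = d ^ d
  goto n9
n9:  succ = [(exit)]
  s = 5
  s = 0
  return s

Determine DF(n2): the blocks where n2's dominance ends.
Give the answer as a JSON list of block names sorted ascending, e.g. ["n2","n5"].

Answer: ["n1", "n9"]

Analysis:
idom tree: n1←n0 n2←n1 n3←n1 n4←n2 n5←n2 n6←n4 n7←n5 n8←n6 n9←n1
Join-block Dom:
  n1: preds {n0,n2}: {n0} ∩ {n0,n1,n2} = {n0}; idom=n0
  n9: preds {n1,n8}: {n0,n1} ∩ {n0,n1,n2,n4,n6,n8} = {n0,n1}; idom=n1

DF derivation:
  join n1 pred n0: · stop@n0
  join n1 pred n2: n2→n1 stop@n0
  join n9 pred n1: · stop@n1
  join n9 pred n8: n8→n6→n4→n2 stop@n1
  DF(n0)=∅
  DF(n1)={n1}
  DF(n2)={n1,n9}
  DF(n3)=∅
  DF(n4)={n9}
  DF(n5)=∅
  DF(n6)={n9}
  DF(n7)=∅
  DF(n8)={n9}
  DF(n9)=∅

DF(n2) = ["n1", "n9"]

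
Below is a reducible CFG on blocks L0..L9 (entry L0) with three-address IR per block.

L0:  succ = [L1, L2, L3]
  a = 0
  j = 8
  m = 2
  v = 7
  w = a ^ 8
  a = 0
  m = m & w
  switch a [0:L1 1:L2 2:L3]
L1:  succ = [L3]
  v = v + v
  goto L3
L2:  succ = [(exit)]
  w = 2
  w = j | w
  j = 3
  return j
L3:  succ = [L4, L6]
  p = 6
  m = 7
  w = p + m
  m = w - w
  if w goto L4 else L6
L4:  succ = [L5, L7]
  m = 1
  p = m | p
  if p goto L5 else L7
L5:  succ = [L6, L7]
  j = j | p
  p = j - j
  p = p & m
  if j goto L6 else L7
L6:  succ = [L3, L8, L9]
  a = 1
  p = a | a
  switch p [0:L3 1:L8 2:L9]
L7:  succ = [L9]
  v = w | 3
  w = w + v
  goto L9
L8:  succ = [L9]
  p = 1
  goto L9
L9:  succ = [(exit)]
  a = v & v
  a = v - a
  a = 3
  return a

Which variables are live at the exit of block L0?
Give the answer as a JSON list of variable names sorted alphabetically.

Per-block:
  L0: def={a,j,m,v,w} ue=∅
  L1: def={v} ue={v}
  L2: def={j,w} ue={j}
  L3: def={m,p,w} ue=∅
  L4: def={m,p} ue={p}
  L5: def={j,p} ue={j,m,p}
  L6: def={a,p} ue=∅
  L7: def={v,w} ue={w}
  L8: def={p} ue=∅
  L9: def={a} ue={v}

Backward fixpoint:
  L0: in=∅ out={j,v}
  L1: in={j,v} out={j,v}
  L2: in={j} out=∅
  L3: in={j,v} out={j,p,v,w}
  L4: in={j,p,v,w} out={j,m,p,v,w}
  L5: in={j,m,p,v,w} out={j,v,w}
  L6: in={j,v} out={j,v}
  L7: in={w} out={v}
  L8: in={v} out={v}
  L9: in={v} out=∅

live-out(L0) = ["j", "v"]

Answer: ["j", "v"]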